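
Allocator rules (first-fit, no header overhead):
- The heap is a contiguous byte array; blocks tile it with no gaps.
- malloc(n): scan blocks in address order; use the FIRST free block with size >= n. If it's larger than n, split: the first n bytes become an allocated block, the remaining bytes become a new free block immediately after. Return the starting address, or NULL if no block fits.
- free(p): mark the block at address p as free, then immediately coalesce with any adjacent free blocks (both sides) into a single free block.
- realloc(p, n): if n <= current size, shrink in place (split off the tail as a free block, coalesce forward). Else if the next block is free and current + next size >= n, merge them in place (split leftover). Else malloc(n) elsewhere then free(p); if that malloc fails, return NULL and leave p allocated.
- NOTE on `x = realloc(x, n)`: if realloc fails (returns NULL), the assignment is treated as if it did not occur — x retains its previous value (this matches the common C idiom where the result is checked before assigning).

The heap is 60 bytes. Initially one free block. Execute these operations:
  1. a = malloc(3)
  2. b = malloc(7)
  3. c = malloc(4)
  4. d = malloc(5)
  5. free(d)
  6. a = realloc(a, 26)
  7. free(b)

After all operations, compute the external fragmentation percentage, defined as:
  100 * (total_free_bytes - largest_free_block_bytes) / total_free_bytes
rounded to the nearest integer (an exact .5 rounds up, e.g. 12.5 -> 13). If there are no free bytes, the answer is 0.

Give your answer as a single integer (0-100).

Op 1: a = malloc(3) -> a = 0; heap: [0-2 ALLOC][3-59 FREE]
Op 2: b = malloc(7) -> b = 3; heap: [0-2 ALLOC][3-9 ALLOC][10-59 FREE]
Op 3: c = malloc(4) -> c = 10; heap: [0-2 ALLOC][3-9 ALLOC][10-13 ALLOC][14-59 FREE]
Op 4: d = malloc(5) -> d = 14; heap: [0-2 ALLOC][3-9 ALLOC][10-13 ALLOC][14-18 ALLOC][19-59 FREE]
Op 5: free(d) -> (freed d); heap: [0-2 ALLOC][3-9 ALLOC][10-13 ALLOC][14-59 FREE]
Op 6: a = realloc(a, 26) -> a = 14; heap: [0-2 FREE][3-9 ALLOC][10-13 ALLOC][14-39 ALLOC][40-59 FREE]
Op 7: free(b) -> (freed b); heap: [0-9 FREE][10-13 ALLOC][14-39 ALLOC][40-59 FREE]
Free blocks: [10 20] total_free=30 largest=20 -> 100*(30-20)/30 = 1000/30 ≈ 33.333 -> rounds to 33

Answer: 33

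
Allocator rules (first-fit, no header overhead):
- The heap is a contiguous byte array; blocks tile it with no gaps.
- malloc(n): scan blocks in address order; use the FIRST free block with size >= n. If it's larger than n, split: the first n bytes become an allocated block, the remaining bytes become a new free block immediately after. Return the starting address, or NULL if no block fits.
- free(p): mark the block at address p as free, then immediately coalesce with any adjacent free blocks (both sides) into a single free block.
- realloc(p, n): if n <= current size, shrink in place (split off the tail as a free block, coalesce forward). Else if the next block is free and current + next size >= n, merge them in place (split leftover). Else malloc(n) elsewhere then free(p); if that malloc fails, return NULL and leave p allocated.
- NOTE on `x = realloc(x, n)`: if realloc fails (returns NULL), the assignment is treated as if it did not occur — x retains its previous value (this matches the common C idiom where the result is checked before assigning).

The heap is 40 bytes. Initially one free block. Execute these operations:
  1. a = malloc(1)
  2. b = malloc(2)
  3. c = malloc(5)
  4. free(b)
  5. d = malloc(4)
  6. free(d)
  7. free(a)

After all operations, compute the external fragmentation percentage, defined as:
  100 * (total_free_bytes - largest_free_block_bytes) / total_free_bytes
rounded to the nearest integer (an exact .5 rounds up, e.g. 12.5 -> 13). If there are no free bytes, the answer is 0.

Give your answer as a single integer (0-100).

Op 1: a = malloc(1) -> a = 0; heap: [0-0 ALLOC][1-39 FREE]
Op 2: b = malloc(2) -> b = 1; heap: [0-0 ALLOC][1-2 ALLOC][3-39 FREE]
Op 3: c = malloc(5) -> c = 3; heap: [0-0 ALLOC][1-2 ALLOC][3-7 ALLOC][8-39 FREE]
Op 4: free(b) -> (freed b); heap: [0-0 ALLOC][1-2 FREE][3-7 ALLOC][8-39 FREE]
Op 5: d = malloc(4) -> d = 8; heap: [0-0 ALLOC][1-2 FREE][3-7 ALLOC][8-11 ALLOC][12-39 FREE]
Op 6: free(d) -> (freed d); heap: [0-0 ALLOC][1-2 FREE][3-7 ALLOC][8-39 FREE]
Op 7: free(a) -> (freed a); heap: [0-2 FREE][3-7 ALLOC][8-39 FREE]
Free blocks: [3 32] total_free=35 largest=32 -> 100*(35-32)/35 = 300/35 ≈ 8.571 -> rounds to 9

Answer: 9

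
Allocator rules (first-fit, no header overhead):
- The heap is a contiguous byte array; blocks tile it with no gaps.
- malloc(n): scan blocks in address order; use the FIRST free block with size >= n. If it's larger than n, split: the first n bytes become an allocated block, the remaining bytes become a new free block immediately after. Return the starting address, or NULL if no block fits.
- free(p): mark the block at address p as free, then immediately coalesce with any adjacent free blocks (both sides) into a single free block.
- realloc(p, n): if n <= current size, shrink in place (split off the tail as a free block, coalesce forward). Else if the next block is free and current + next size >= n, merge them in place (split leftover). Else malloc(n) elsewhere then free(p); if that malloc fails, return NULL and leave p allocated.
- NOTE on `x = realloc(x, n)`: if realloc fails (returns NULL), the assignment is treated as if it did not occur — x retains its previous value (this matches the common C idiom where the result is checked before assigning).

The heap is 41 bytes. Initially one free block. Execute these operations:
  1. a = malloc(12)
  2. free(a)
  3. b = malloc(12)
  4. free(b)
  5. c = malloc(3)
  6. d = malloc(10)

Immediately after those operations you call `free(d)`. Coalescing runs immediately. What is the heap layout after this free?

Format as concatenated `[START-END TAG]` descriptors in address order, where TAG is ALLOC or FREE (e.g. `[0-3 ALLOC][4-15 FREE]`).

Op 1: a = malloc(12) -> a = 0; heap: [0-11 ALLOC][12-40 FREE]
Op 2: free(a) -> (freed a); heap: [0-40 FREE]
Op 3: b = malloc(12) -> b = 0; heap: [0-11 ALLOC][12-40 FREE]
Op 4: free(b) -> (freed b); heap: [0-40 FREE]
Op 5: c = malloc(3) -> c = 0; heap: [0-2 ALLOC][3-40 FREE]
Op 6: d = malloc(10) -> d = 3; heap: [0-2 ALLOC][3-12 ALLOC][13-40 FREE]
free(d): d = 3 -> block [3-12 ALLOC]; mark free, coalesce with adjacent free neighbors -> [0-2 ALLOC][3-40 FREE]

Answer: [0-2 ALLOC][3-40 FREE]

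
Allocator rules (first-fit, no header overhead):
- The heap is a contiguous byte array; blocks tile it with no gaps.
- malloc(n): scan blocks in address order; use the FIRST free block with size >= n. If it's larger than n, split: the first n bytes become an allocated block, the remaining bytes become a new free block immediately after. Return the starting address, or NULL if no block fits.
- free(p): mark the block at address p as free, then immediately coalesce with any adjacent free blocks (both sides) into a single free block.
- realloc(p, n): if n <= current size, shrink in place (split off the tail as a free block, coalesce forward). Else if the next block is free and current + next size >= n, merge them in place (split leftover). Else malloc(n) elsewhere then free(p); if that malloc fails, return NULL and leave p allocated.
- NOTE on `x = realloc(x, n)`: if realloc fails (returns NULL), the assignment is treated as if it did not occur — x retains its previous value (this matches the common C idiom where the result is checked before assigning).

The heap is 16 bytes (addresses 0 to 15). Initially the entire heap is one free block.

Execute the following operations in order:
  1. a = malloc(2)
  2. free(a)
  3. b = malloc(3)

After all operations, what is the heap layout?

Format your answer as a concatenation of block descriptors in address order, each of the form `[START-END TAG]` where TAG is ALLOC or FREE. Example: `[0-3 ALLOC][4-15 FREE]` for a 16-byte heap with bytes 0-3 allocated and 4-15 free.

Op 1: a = malloc(2) -> a = 0; heap: [0-1 ALLOC][2-15 FREE]
Op 2: free(a) -> (freed a); heap: [0-15 FREE]
Op 3: b = malloc(3) -> b = 0; heap: [0-2 ALLOC][3-15 FREE]

Answer: [0-2 ALLOC][3-15 FREE]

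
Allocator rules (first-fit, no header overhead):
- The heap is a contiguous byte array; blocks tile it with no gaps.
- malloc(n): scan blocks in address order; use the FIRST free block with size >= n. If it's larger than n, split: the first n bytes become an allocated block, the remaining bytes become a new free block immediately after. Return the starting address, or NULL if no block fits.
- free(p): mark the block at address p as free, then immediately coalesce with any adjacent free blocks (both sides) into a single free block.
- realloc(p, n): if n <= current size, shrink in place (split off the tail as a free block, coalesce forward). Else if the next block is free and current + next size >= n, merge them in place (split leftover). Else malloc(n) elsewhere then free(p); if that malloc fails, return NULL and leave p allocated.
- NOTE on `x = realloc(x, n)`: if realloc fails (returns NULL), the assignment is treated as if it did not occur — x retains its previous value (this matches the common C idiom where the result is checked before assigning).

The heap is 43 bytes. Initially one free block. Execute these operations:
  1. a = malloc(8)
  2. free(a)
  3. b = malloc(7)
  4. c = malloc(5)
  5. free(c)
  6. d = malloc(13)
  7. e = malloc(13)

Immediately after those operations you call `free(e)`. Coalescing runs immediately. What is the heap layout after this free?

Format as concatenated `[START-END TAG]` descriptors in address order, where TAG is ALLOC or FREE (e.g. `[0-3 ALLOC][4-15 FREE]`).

Answer: [0-6 ALLOC][7-19 ALLOC][20-42 FREE]

Derivation:
Op 1: a = malloc(8) -> a = 0; heap: [0-7 ALLOC][8-42 FREE]
Op 2: free(a) -> (freed a); heap: [0-42 FREE]
Op 3: b = malloc(7) -> b = 0; heap: [0-6 ALLOC][7-42 FREE]
Op 4: c = malloc(5) -> c = 7; heap: [0-6 ALLOC][7-11 ALLOC][12-42 FREE]
Op 5: free(c) -> (freed c); heap: [0-6 ALLOC][7-42 FREE]
Op 6: d = malloc(13) -> d = 7; heap: [0-6 ALLOC][7-19 ALLOC][20-42 FREE]
Op 7: e = malloc(13) -> e = 20; heap: [0-6 ALLOC][7-19 ALLOC][20-32 ALLOC][33-42 FREE]
free(e): e = 20 -> block [20-32 ALLOC]; mark free, coalesce with adjacent free neighbors -> [0-6 ALLOC][7-19 ALLOC][20-42 FREE]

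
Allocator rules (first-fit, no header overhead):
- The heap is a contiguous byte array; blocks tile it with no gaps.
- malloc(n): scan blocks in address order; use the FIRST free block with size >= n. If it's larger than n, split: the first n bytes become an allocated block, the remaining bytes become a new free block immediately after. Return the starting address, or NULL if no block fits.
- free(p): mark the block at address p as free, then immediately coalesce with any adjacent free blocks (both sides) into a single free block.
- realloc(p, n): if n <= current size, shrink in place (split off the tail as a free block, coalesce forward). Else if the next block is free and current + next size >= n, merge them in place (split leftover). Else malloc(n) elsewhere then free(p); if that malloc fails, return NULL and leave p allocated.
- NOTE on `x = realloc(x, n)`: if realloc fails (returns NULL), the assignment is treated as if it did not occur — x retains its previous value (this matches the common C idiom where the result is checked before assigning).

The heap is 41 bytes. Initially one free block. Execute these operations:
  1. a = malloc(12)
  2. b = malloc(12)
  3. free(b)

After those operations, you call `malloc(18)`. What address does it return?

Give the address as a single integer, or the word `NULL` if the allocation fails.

Answer: 12

Derivation:
Op 1: a = malloc(12) -> a = 0; heap: [0-11 ALLOC][12-40 FREE]
Op 2: b = malloc(12) -> b = 12; heap: [0-11 ALLOC][12-23 ALLOC][24-40 FREE]
Op 3: free(b) -> (freed b); heap: [0-11 ALLOC][12-40 FREE]
malloc(18): first-fit scan over [0-11 ALLOC][12-40 FREE] -> 12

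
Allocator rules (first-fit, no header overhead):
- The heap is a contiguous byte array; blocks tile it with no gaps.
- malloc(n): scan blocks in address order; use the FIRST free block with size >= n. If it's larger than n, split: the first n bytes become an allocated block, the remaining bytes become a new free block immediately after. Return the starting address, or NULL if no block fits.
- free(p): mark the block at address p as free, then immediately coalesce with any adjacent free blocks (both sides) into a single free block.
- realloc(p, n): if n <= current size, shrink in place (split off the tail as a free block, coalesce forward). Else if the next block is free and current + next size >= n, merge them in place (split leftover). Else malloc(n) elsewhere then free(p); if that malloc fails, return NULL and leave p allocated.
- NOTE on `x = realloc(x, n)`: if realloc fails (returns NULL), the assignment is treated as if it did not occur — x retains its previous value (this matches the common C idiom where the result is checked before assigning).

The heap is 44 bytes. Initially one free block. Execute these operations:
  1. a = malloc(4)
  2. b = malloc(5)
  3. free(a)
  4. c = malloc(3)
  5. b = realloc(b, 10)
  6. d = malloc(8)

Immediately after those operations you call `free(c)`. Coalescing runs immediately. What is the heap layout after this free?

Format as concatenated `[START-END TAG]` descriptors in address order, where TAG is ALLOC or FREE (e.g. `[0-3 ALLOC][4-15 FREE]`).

Op 1: a = malloc(4) -> a = 0; heap: [0-3 ALLOC][4-43 FREE]
Op 2: b = malloc(5) -> b = 4; heap: [0-3 ALLOC][4-8 ALLOC][9-43 FREE]
Op 3: free(a) -> (freed a); heap: [0-3 FREE][4-8 ALLOC][9-43 FREE]
Op 4: c = malloc(3) -> c = 0; heap: [0-2 ALLOC][3-3 FREE][4-8 ALLOC][9-43 FREE]
Op 5: b = realloc(b, 10) -> b = 4; heap: [0-2 ALLOC][3-3 FREE][4-13 ALLOC][14-43 FREE]
Op 6: d = malloc(8) -> d = 14; heap: [0-2 ALLOC][3-3 FREE][4-13 ALLOC][14-21 ALLOC][22-43 FREE]
free(c): c = 0 -> block [0-2 ALLOC]; mark free, coalesce with adjacent free neighbors -> [0-3 FREE][4-13 ALLOC][14-21 ALLOC][22-43 FREE]

Answer: [0-3 FREE][4-13 ALLOC][14-21 ALLOC][22-43 FREE]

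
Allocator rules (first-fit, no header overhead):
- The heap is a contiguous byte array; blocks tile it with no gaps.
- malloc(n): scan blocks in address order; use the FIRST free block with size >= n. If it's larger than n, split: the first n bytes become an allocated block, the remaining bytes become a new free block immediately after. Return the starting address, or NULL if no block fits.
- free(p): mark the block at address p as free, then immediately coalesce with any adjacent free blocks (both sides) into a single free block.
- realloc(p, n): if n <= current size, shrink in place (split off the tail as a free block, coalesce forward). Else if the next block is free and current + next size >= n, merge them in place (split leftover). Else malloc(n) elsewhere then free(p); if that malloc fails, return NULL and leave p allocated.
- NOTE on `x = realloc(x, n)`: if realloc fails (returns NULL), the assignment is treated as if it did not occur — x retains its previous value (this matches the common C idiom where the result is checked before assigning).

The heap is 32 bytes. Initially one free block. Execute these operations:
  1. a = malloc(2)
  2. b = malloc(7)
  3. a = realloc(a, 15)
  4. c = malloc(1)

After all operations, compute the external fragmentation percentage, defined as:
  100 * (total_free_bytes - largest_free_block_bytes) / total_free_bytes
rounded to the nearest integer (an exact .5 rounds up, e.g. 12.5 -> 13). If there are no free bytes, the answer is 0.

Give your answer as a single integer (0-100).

Op 1: a = malloc(2) -> a = 0; heap: [0-1 ALLOC][2-31 FREE]
Op 2: b = malloc(7) -> b = 2; heap: [0-1 ALLOC][2-8 ALLOC][9-31 FREE]
Op 3: a = realloc(a, 15) -> a = 9; heap: [0-1 FREE][2-8 ALLOC][9-23 ALLOC][24-31 FREE]
Op 4: c = malloc(1) -> c = 0; heap: [0-0 ALLOC][1-1 FREE][2-8 ALLOC][9-23 ALLOC][24-31 FREE]
Free blocks: [1 8] total_free=9 largest=8 -> 100*(9-8)/9 = 100/9 ≈ 11.111 -> rounds to 11

Answer: 11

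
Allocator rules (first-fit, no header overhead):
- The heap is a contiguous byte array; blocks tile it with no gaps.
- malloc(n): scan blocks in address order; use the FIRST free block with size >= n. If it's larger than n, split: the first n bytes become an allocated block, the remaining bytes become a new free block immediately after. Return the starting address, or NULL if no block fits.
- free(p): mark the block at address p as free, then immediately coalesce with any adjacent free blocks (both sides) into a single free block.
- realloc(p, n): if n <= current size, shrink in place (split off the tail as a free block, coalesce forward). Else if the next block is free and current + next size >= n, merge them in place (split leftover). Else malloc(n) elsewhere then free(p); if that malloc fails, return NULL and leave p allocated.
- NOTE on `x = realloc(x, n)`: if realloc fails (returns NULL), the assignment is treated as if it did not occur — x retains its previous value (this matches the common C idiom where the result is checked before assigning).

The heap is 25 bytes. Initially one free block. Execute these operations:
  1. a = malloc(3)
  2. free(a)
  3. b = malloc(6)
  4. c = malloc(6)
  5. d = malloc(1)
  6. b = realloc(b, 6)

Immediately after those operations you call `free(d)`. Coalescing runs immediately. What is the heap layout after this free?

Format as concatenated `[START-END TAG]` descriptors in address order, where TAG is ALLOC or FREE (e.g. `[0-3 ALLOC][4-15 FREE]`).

Answer: [0-5 ALLOC][6-11 ALLOC][12-24 FREE]

Derivation:
Op 1: a = malloc(3) -> a = 0; heap: [0-2 ALLOC][3-24 FREE]
Op 2: free(a) -> (freed a); heap: [0-24 FREE]
Op 3: b = malloc(6) -> b = 0; heap: [0-5 ALLOC][6-24 FREE]
Op 4: c = malloc(6) -> c = 6; heap: [0-5 ALLOC][6-11 ALLOC][12-24 FREE]
Op 5: d = malloc(1) -> d = 12; heap: [0-5 ALLOC][6-11 ALLOC][12-12 ALLOC][13-24 FREE]
Op 6: b = realloc(b, 6) -> b = 0; heap: [0-5 ALLOC][6-11 ALLOC][12-12 ALLOC][13-24 FREE]
free(d): d = 12 -> block [12-12 ALLOC]; mark free, coalesce with adjacent free neighbors -> [0-5 ALLOC][6-11 ALLOC][12-24 FREE]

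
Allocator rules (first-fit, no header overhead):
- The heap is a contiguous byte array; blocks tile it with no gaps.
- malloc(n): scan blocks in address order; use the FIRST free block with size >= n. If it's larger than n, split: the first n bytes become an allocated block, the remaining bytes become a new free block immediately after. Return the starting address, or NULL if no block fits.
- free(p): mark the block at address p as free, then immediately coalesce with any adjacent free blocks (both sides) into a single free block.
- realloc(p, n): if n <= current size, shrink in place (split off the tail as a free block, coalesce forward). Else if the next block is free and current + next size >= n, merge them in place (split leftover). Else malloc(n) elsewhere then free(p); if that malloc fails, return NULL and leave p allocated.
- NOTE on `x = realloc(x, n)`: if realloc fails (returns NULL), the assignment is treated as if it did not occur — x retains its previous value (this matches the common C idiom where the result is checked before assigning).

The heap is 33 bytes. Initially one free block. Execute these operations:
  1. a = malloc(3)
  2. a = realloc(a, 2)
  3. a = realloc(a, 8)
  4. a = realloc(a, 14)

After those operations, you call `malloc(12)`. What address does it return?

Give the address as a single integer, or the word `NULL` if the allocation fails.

Op 1: a = malloc(3) -> a = 0; heap: [0-2 ALLOC][3-32 FREE]
Op 2: a = realloc(a, 2) -> a = 0; heap: [0-1 ALLOC][2-32 FREE]
Op 3: a = realloc(a, 8) -> a = 0; heap: [0-7 ALLOC][8-32 FREE]
Op 4: a = realloc(a, 14) -> a = 0; heap: [0-13 ALLOC][14-32 FREE]
malloc(12): first-fit scan over [0-13 ALLOC][14-32 FREE] -> 14

Answer: 14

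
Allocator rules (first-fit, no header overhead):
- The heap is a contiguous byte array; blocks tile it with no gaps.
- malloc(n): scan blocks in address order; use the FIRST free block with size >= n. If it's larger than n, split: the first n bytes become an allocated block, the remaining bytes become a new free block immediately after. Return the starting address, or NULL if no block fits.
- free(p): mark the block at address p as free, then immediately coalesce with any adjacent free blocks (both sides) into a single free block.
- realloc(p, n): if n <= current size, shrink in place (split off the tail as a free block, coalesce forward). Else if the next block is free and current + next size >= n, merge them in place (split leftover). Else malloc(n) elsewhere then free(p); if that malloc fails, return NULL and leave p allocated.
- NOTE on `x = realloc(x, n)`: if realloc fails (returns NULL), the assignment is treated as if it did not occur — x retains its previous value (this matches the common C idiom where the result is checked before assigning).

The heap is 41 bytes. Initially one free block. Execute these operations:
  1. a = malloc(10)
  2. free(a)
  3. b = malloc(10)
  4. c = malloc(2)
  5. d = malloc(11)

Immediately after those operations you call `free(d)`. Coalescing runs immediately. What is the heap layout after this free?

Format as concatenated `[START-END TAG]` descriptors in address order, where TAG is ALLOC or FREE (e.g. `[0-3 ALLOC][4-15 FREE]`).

Op 1: a = malloc(10) -> a = 0; heap: [0-9 ALLOC][10-40 FREE]
Op 2: free(a) -> (freed a); heap: [0-40 FREE]
Op 3: b = malloc(10) -> b = 0; heap: [0-9 ALLOC][10-40 FREE]
Op 4: c = malloc(2) -> c = 10; heap: [0-9 ALLOC][10-11 ALLOC][12-40 FREE]
Op 5: d = malloc(11) -> d = 12; heap: [0-9 ALLOC][10-11 ALLOC][12-22 ALLOC][23-40 FREE]
free(d): d = 12 -> block [12-22 ALLOC]; mark free, coalesce with adjacent free neighbors -> [0-9 ALLOC][10-11 ALLOC][12-40 FREE]

Answer: [0-9 ALLOC][10-11 ALLOC][12-40 FREE]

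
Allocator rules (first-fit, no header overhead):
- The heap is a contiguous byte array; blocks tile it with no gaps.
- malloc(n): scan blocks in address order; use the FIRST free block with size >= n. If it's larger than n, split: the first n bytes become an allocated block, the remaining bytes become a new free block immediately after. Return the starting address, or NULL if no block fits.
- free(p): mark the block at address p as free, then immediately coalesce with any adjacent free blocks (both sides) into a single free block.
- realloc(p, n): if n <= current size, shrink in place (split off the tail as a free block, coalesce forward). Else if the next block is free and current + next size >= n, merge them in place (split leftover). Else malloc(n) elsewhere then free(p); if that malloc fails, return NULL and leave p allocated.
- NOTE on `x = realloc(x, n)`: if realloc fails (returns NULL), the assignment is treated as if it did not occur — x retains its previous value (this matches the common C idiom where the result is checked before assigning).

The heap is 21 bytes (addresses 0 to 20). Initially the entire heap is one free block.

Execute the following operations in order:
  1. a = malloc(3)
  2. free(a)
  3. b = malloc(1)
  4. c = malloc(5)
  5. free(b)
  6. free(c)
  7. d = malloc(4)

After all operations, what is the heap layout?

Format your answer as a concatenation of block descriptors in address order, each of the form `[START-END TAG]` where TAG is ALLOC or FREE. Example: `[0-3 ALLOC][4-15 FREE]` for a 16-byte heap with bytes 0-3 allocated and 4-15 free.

Op 1: a = malloc(3) -> a = 0; heap: [0-2 ALLOC][3-20 FREE]
Op 2: free(a) -> (freed a); heap: [0-20 FREE]
Op 3: b = malloc(1) -> b = 0; heap: [0-0 ALLOC][1-20 FREE]
Op 4: c = malloc(5) -> c = 1; heap: [0-0 ALLOC][1-5 ALLOC][6-20 FREE]
Op 5: free(b) -> (freed b); heap: [0-0 FREE][1-5 ALLOC][6-20 FREE]
Op 6: free(c) -> (freed c); heap: [0-20 FREE]
Op 7: d = malloc(4) -> d = 0; heap: [0-3 ALLOC][4-20 FREE]

Answer: [0-3 ALLOC][4-20 FREE]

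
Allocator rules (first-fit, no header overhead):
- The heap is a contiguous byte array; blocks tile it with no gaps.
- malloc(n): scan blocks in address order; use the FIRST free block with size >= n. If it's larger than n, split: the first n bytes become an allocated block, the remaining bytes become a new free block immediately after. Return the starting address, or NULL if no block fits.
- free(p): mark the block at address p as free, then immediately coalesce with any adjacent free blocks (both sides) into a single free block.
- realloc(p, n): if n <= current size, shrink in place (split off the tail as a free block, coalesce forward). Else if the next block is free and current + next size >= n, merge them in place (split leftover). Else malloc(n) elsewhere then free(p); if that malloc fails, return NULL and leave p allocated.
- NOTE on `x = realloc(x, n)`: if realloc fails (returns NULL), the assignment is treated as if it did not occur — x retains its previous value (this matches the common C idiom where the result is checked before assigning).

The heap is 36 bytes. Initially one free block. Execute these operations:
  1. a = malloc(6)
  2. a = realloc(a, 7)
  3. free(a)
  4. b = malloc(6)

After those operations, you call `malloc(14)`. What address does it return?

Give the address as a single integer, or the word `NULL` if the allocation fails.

Answer: 6

Derivation:
Op 1: a = malloc(6) -> a = 0; heap: [0-5 ALLOC][6-35 FREE]
Op 2: a = realloc(a, 7) -> a = 0; heap: [0-6 ALLOC][7-35 FREE]
Op 3: free(a) -> (freed a); heap: [0-35 FREE]
Op 4: b = malloc(6) -> b = 0; heap: [0-5 ALLOC][6-35 FREE]
malloc(14): first-fit scan over [0-5 ALLOC][6-35 FREE] -> 6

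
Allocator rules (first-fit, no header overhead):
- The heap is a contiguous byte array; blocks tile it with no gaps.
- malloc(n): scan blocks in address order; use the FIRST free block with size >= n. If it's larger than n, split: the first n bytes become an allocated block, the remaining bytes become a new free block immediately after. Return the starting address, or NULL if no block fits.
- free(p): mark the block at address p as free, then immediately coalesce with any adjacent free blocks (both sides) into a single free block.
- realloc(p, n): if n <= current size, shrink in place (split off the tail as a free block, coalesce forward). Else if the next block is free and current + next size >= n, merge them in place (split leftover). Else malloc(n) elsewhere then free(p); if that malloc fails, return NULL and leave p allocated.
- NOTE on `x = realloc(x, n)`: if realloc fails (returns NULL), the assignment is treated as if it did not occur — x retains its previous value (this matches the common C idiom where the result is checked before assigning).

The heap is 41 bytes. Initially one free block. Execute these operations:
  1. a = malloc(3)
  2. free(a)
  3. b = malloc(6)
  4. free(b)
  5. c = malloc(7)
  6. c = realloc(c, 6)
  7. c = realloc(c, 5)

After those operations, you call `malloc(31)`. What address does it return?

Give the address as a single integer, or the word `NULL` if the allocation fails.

Answer: 5

Derivation:
Op 1: a = malloc(3) -> a = 0; heap: [0-2 ALLOC][3-40 FREE]
Op 2: free(a) -> (freed a); heap: [0-40 FREE]
Op 3: b = malloc(6) -> b = 0; heap: [0-5 ALLOC][6-40 FREE]
Op 4: free(b) -> (freed b); heap: [0-40 FREE]
Op 5: c = malloc(7) -> c = 0; heap: [0-6 ALLOC][7-40 FREE]
Op 6: c = realloc(c, 6) -> c = 0; heap: [0-5 ALLOC][6-40 FREE]
Op 7: c = realloc(c, 5) -> c = 0; heap: [0-4 ALLOC][5-40 FREE]
malloc(31): first-fit scan over [0-4 ALLOC][5-40 FREE] -> 5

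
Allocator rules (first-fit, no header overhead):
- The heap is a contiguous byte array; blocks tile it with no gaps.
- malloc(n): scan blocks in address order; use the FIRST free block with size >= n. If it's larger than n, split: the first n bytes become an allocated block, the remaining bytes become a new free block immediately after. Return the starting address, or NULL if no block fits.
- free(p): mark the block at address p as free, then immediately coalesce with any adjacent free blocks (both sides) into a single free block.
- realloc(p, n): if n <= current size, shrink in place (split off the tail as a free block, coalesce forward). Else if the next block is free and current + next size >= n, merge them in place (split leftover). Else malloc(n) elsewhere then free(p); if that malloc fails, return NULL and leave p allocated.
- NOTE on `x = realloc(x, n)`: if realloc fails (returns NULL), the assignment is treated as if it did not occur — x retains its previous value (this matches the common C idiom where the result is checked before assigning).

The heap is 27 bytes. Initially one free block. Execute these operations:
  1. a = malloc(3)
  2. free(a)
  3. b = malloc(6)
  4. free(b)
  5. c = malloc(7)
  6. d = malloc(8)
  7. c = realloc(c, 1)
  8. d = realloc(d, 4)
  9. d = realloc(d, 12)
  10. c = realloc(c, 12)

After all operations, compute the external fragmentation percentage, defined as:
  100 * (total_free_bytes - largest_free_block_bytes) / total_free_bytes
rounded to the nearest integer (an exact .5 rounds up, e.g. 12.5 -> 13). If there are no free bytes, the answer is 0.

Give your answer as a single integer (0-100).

Answer: 43

Derivation:
Op 1: a = malloc(3) -> a = 0; heap: [0-2 ALLOC][3-26 FREE]
Op 2: free(a) -> (freed a); heap: [0-26 FREE]
Op 3: b = malloc(6) -> b = 0; heap: [0-5 ALLOC][6-26 FREE]
Op 4: free(b) -> (freed b); heap: [0-26 FREE]
Op 5: c = malloc(7) -> c = 0; heap: [0-6 ALLOC][7-26 FREE]
Op 6: d = malloc(8) -> d = 7; heap: [0-6 ALLOC][7-14 ALLOC][15-26 FREE]
Op 7: c = realloc(c, 1) -> c = 0; heap: [0-0 ALLOC][1-6 FREE][7-14 ALLOC][15-26 FREE]
Op 8: d = realloc(d, 4) -> d = 7; heap: [0-0 ALLOC][1-6 FREE][7-10 ALLOC][11-26 FREE]
Op 9: d = realloc(d, 12) -> d = 7; heap: [0-0 ALLOC][1-6 FREE][7-18 ALLOC][19-26 FREE]
Op 10: c = realloc(c, 12) -> NULL (c unchanged); heap: [0-0 ALLOC][1-6 FREE][7-18 ALLOC][19-26 FREE]
Free blocks: [6 8] total_free=14 largest=8 -> 100*(14-8)/14 = 600/14 ≈ 42.857 -> rounds to 43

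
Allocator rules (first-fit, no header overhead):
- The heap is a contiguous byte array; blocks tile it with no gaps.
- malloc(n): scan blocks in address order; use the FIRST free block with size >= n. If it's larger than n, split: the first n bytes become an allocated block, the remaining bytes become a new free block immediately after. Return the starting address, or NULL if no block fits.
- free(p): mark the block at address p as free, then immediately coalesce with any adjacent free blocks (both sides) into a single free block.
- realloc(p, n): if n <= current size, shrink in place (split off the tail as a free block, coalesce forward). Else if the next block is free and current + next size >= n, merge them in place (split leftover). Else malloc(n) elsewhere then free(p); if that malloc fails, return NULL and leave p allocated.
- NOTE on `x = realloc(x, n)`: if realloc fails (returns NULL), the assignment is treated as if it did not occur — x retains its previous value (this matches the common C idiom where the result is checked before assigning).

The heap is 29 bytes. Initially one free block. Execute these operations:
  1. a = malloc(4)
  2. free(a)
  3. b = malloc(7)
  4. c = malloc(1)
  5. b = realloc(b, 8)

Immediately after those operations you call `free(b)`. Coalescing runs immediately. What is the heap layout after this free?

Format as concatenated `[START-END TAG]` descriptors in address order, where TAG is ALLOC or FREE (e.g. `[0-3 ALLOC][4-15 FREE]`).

Answer: [0-6 FREE][7-7 ALLOC][8-28 FREE]

Derivation:
Op 1: a = malloc(4) -> a = 0; heap: [0-3 ALLOC][4-28 FREE]
Op 2: free(a) -> (freed a); heap: [0-28 FREE]
Op 3: b = malloc(7) -> b = 0; heap: [0-6 ALLOC][7-28 FREE]
Op 4: c = malloc(1) -> c = 7; heap: [0-6 ALLOC][7-7 ALLOC][8-28 FREE]
Op 5: b = realloc(b, 8) -> b = 8; heap: [0-6 FREE][7-7 ALLOC][8-15 ALLOC][16-28 FREE]
free(b): b = 8 -> block [8-15 ALLOC]; mark free, coalesce with adjacent free neighbors -> [0-6 FREE][7-7 ALLOC][8-28 FREE]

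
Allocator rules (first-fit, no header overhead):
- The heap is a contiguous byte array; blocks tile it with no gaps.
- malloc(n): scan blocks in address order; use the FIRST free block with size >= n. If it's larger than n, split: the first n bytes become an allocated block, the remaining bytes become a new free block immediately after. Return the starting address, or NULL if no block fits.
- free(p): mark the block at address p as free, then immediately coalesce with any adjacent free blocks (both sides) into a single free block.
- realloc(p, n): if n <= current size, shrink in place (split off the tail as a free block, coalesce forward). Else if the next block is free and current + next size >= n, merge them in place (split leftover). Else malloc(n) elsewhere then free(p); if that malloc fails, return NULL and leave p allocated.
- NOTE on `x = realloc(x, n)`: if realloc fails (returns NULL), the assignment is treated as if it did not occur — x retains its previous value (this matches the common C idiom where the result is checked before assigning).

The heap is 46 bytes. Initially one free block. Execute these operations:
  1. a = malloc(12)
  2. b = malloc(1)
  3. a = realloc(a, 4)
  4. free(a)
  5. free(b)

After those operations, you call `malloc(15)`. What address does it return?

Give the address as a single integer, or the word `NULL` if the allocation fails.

Answer: 0

Derivation:
Op 1: a = malloc(12) -> a = 0; heap: [0-11 ALLOC][12-45 FREE]
Op 2: b = malloc(1) -> b = 12; heap: [0-11 ALLOC][12-12 ALLOC][13-45 FREE]
Op 3: a = realloc(a, 4) -> a = 0; heap: [0-3 ALLOC][4-11 FREE][12-12 ALLOC][13-45 FREE]
Op 4: free(a) -> (freed a); heap: [0-11 FREE][12-12 ALLOC][13-45 FREE]
Op 5: free(b) -> (freed b); heap: [0-45 FREE]
malloc(15): first-fit scan over [0-45 FREE] -> 0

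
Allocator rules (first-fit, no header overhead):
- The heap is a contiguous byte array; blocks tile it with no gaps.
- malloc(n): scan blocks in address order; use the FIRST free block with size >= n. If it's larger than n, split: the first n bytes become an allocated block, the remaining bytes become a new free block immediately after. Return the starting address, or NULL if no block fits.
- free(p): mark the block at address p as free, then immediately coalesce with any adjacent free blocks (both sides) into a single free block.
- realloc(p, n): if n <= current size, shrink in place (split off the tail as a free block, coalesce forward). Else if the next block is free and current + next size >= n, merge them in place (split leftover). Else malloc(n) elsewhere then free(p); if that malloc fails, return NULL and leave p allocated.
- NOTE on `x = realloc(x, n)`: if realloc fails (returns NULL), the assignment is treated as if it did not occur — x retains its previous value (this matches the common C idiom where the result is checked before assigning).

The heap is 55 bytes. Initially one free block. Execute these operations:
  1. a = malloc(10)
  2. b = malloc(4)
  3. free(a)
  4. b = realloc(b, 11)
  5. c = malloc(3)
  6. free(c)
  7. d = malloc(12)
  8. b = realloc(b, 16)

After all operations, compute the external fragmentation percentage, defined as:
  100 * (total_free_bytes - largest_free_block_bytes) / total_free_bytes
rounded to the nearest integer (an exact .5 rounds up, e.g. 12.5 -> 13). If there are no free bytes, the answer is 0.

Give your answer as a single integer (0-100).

Op 1: a = malloc(10) -> a = 0; heap: [0-9 ALLOC][10-54 FREE]
Op 2: b = malloc(4) -> b = 10; heap: [0-9 ALLOC][10-13 ALLOC][14-54 FREE]
Op 3: free(a) -> (freed a); heap: [0-9 FREE][10-13 ALLOC][14-54 FREE]
Op 4: b = realloc(b, 11) -> b = 10; heap: [0-9 FREE][10-20 ALLOC][21-54 FREE]
Op 5: c = malloc(3) -> c = 0; heap: [0-2 ALLOC][3-9 FREE][10-20 ALLOC][21-54 FREE]
Op 6: free(c) -> (freed c); heap: [0-9 FREE][10-20 ALLOC][21-54 FREE]
Op 7: d = malloc(12) -> d = 21; heap: [0-9 FREE][10-20 ALLOC][21-32 ALLOC][33-54 FREE]
Op 8: b = realloc(b, 16) -> b = 33; heap: [0-20 FREE][21-32 ALLOC][33-48 ALLOC][49-54 FREE]
Free blocks: [21 6] total_free=27 largest=21 -> 100*(27-21)/27 = 600/27 ≈ 22.222 -> rounds to 22

Answer: 22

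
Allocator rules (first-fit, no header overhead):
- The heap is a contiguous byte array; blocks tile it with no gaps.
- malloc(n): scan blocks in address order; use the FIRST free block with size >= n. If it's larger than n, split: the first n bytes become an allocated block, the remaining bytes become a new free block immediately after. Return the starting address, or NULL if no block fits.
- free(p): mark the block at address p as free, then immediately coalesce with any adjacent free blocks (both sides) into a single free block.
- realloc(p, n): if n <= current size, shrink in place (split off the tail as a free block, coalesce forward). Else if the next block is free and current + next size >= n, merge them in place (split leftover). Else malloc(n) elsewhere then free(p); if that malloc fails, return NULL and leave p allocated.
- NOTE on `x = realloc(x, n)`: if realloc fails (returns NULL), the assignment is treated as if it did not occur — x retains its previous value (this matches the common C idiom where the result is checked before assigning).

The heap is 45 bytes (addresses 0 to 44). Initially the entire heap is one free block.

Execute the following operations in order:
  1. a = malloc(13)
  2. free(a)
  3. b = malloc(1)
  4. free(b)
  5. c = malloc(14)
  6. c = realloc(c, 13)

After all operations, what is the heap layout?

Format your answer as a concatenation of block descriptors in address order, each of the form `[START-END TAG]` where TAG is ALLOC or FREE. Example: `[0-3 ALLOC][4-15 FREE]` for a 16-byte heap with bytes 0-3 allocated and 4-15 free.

Answer: [0-12 ALLOC][13-44 FREE]

Derivation:
Op 1: a = malloc(13) -> a = 0; heap: [0-12 ALLOC][13-44 FREE]
Op 2: free(a) -> (freed a); heap: [0-44 FREE]
Op 3: b = malloc(1) -> b = 0; heap: [0-0 ALLOC][1-44 FREE]
Op 4: free(b) -> (freed b); heap: [0-44 FREE]
Op 5: c = malloc(14) -> c = 0; heap: [0-13 ALLOC][14-44 FREE]
Op 6: c = realloc(c, 13) -> c = 0; heap: [0-12 ALLOC][13-44 FREE]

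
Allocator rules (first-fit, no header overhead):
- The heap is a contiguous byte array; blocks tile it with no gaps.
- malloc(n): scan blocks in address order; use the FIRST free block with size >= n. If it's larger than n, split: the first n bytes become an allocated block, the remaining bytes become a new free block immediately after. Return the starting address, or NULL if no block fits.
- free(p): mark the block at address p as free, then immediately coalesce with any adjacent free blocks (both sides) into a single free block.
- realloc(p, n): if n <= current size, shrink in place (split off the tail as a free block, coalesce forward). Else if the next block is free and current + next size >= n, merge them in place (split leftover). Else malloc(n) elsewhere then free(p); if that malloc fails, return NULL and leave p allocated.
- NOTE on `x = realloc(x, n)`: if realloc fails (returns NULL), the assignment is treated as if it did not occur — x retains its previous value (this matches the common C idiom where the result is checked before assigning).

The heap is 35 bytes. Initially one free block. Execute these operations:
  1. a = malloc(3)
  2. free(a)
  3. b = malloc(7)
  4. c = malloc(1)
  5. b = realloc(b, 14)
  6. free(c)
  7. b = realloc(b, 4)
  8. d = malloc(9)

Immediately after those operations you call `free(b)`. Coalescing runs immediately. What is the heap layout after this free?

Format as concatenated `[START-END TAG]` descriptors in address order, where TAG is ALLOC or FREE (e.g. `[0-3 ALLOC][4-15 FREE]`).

Op 1: a = malloc(3) -> a = 0; heap: [0-2 ALLOC][3-34 FREE]
Op 2: free(a) -> (freed a); heap: [0-34 FREE]
Op 3: b = malloc(7) -> b = 0; heap: [0-6 ALLOC][7-34 FREE]
Op 4: c = malloc(1) -> c = 7; heap: [0-6 ALLOC][7-7 ALLOC][8-34 FREE]
Op 5: b = realloc(b, 14) -> b = 8; heap: [0-6 FREE][7-7 ALLOC][8-21 ALLOC][22-34 FREE]
Op 6: free(c) -> (freed c); heap: [0-7 FREE][8-21 ALLOC][22-34 FREE]
Op 7: b = realloc(b, 4) -> b = 8; heap: [0-7 FREE][8-11 ALLOC][12-34 FREE]
Op 8: d = malloc(9) -> d = 12; heap: [0-7 FREE][8-11 ALLOC][12-20 ALLOC][21-34 FREE]
free(b): b = 8 -> block [8-11 ALLOC]; mark free, coalesce with adjacent free neighbors -> [0-11 FREE][12-20 ALLOC][21-34 FREE]

Answer: [0-11 FREE][12-20 ALLOC][21-34 FREE]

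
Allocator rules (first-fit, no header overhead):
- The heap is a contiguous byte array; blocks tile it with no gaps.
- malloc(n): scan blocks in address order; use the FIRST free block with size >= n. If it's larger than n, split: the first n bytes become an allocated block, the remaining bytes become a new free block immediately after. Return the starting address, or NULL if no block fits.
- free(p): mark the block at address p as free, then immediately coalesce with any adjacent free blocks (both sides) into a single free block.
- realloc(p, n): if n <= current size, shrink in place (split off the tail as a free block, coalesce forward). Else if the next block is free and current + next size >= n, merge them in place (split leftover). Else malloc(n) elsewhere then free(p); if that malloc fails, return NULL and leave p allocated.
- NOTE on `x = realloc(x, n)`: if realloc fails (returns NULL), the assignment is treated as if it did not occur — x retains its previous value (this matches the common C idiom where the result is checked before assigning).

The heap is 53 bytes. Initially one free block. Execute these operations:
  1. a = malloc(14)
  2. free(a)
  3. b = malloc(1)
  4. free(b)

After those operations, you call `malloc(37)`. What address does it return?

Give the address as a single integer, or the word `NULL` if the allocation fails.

Answer: 0

Derivation:
Op 1: a = malloc(14) -> a = 0; heap: [0-13 ALLOC][14-52 FREE]
Op 2: free(a) -> (freed a); heap: [0-52 FREE]
Op 3: b = malloc(1) -> b = 0; heap: [0-0 ALLOC][1-52 FREE]
Op 4: free(b) -> (freed b); heap: [0-52 FREE]
malloc(37): first-fit scan over [0-52 FREE] -> 0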